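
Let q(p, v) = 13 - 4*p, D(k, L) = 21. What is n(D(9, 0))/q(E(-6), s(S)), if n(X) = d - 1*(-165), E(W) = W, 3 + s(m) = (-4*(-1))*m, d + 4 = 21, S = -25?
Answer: 182/37 ≈ 4.9189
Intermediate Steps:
d = 17 (d = -4 + 21 = 17)
s(m) = -3 + 4*m (s(m) = -3 + (-4*(-1))*m = -3 + 4*m)
n(X) = 182 (n(X) = 17 - 1*(-165) = 17 + 165 = 182)
n(D(9, 0))/q(E(-6), s(S)) = 182/(13 - 4*(-6)) = 182/(13 + 24) = 182/37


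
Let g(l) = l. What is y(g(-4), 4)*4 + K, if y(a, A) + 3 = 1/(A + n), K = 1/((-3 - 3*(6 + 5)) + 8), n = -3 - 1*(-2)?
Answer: -899/84 ≈ -10.702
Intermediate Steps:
n = -1 (n = -3 + 2 = -1)
K = -1/28 (K = 1/((-3 - 3*11) + 8) = 1/((-3 - 33) + 8) = 1/(-36 + 8) = 1/(-28) = -1/28 ≈ -0.035714)
y(a, A) = -3 + 1/(-1 + A) (y(a, A) = -3 + 1/(A - 1) = -3 + 1/(-1 + A))
y(g(-4), 4)*4 + K = ((4 - 3*4)/(-1 + 4))*4 - 1/28 = ((4 - 12)/3)*4 - 1/28 = ((⅓)*(-8))*4 - 1/28 = -8/3*4 - 1/28 = -32/3 - 1/28 = -899/84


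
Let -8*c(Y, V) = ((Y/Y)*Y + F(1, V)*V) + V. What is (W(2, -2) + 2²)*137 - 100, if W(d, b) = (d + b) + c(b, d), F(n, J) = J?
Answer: 759/2 ≈ 379.50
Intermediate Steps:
c(Y, V) = -V/8 - Y/8 - V²/8 (c(Y, V) = -(((Y/Y)*Y + V*V) + V)/8 = -((1*Y + V²) + V)/8 = -((Y + V²) + V)/8 = -(V + Y + V²)/8 = -V/8 - Y/8 - V²/8)
W(d, b) = -d²/8 + 7*b/8 + 7*d/8 (W(d, b) = (d + b) + (-d/8 - b/8 - d²/8) = (b + d) + (-b/8 - d/8 - d²/8) = -d²/8 + 7*b/8 + 7*d/8)
(W(2, -2) + 2²)*137 - 100 = ((-⅛*2² + (7/8)*(-2) + (7/8)*2) + 2²)*137 - 100 = ((-⅛*4 - 7/4 + 7/4) + 4)*137 - 100 = ((-½ - 7/4 + 7/4) + 4)*137 - 100 = (-½ + 4)*137 - 100 = (7/2)*137 - 100 = 959/2 - 100 = 759/2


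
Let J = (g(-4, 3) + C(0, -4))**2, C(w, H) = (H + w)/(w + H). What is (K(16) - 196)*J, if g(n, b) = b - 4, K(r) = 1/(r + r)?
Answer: 0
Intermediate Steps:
C(w, H) = 1 (C(w, H) = (H + w)/(H + w) = 1)
K(r) = 1/(2*r)
g(n, b) = -4 + b
J = 0 (J = ((-4 + 3) + 1)**2 = (-1 + 1)**2 = 0**2 = 0)
(K(16) - 196)*J = ((1/2)/16 - 196)*0 = ((1/2)*(1/16) - 196)*0 = (1/32 - 196)*0 = -6271/32*0 = 0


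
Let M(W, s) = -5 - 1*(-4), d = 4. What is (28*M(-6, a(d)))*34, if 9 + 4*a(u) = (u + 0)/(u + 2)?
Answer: -952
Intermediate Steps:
a(u) = -9/4 + u/(4*(2 + u)) (a(u) = -9/4 + ((u + 0)/(u + 2))/4 = -9/4 + (u/(2 + u))/4 = -9/4 + u/(4*(2 + u)))
M(W, s) = -1 (M(W, s) = -5 + 4 = -1)
(28*M(-6, a(d)))*34 = (28*(-1))*34 = -28*34 = -952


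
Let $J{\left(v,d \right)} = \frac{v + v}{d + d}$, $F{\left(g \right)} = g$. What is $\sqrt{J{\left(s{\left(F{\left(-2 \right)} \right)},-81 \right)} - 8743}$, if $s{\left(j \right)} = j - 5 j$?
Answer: $\frac{i \sqrt{708191}}{9} \approx 93.505 i$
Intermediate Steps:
$s{\left(j \right)} = - 4 j$
$J{\left(v,d \right)} = \frac{v}{d}$ ($J{\left(v,d \right)} = \frac{2 v}{2 d} = 2 v \frac{1}{2 d} = \frac{v}{d}$)
$\sqrt{J{\left(s{\left(F{\left(-2 \right)} \right)},-81 \right)} - 8743} = \sqrt{\frac{\left(-4\right) \left(-2\right)}{-81} - 8743} = \sqrt{8 \left(- \frac{1}{81}\right) - 8743} = \sqrt{- \frac{8}{81} - 8743} = \sqrt{- \frac{708191}{81}} = \frac{i \sqrt{708191}}{9}$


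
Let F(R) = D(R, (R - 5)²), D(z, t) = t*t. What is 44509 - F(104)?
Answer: -96015092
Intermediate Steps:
D(z, t) = t²
F(R) = (-5 + R)⁴ (F(R) = ((R - 5)²)² = ((-5 + R)²)² = (-5 + R)⁴)
44509 - F(104) = 44509 - (-5 + 104)⁴ = 44509 - 1*99⁴ = 44509 - 1*96059601 = 44509 - 96059601 = -96015092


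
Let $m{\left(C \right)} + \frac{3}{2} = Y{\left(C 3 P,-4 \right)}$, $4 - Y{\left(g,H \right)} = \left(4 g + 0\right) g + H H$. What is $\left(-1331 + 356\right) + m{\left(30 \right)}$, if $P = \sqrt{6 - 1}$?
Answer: $- \frac{325977}{2} \approx -1.6299 \cdot 10^{5}$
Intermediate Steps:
$P = \sqrt{5} \approx 2.2361$
$Y{\left(g,H \right)} = 4 - H^{2} - 4 g^{2}$ ($Y{\left(g,H \right)} = 4 - \left(\left(4 g + 0\right) g + H H\right) = 4 - \left(4 g g + H^{2}\right) = 4 - \left(4 g^{2} + H^{2}\right) = 4 - \left(H^{2} + 4 g^{2}\right) = 4 - H^{2} - 4 g^{2}$)
$m{\left(C \right)} = - \frac{27}{2} - 180 C^{2}$ ($m{\left(C \right)} = - \frac{3}{2} - \left(12 + 4 \cdot 45 C^{2}\right) = - \frac{3}{2} - \left(12 + 180 C^{2}\right) = - \frac{27}{2} - 180 C^{2}$)
$\left(-1331 + 356\right) + m{\left(30 \right)} = \left(-1331 + 356\right) - \left(\frac{27}{2} + 180 \cdot 30^{2}\right) = -975 - \frac{324027}{2} = - \frac{325977}{2}$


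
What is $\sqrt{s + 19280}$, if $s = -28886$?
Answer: $i \sqrt{9606} \approx 98.01 i$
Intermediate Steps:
$\sqrt{s + 19280} = \sqrt{-28886 + 19280} = \sqrt{-9606} = i \sqrt{9606}$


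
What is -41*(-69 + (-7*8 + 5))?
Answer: 4920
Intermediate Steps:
-41*(-69 + (-7*8 + 5)) = -41*(-69 + (-56 + 5)) = -41*(-69 - 51) = -41*(-120) = 4920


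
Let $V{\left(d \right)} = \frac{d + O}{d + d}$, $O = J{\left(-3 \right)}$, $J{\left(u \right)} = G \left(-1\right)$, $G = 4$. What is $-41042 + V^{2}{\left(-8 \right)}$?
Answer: $- \frac{656663}{16} \approx -41041.0$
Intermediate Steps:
$J{\left(u \right)} = -4$ ($J{\left(u \right)} = 4 \left(-1\right) = -4$)
$O = -4$
$V{\left(d \right)} = \frac{-4 + d}{2 d}$ ($V{\left(d \right)} = \frac{d - 4}{d + d} = \frac{-4 + d}{2 d}$)
$-41042 + V^{2}{\left(-8 \right)} = -41042 + \left(\frac{-4 - 8}{2 \left(-8\right)}\right)^{2} = -41042 + \left(\frac{1}{2} \left(- \frac{1}{8}\right) \left(-12\right)\right)^{2} = -41042 + \left(\frac{3}{4}\right)^{2} = -41042 + \frac{9}{16} = - \frac{656663}{16}$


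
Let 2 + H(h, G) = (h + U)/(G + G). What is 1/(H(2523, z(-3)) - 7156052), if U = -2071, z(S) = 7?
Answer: -7/50092152 ≈ -1.3974e-7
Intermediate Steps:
H(h, G) = -2 + (-2071 + h)/(2*G) (H(h, G) = -2 + (h - 2071)/(G + G) = -2 + (-2071 + h)/((2*G)) = -2 + (-2071 + h)*(1/(2*G)) = -2 + (-2071 + h)/(2*G))
1/(H(2523, z(-3)) - 7156052) = 1/((½)*(-2071 + 2523 - 4*7)/7 - 7156052) = 1/((½)*(⅐)*(-2071 + 2523 - 28) - 7156052) = 1/((½)*(⅐)*424 - 7156052) = 1/(212/7 - 7156052) = 1/(-50092152/7) = -7/50092152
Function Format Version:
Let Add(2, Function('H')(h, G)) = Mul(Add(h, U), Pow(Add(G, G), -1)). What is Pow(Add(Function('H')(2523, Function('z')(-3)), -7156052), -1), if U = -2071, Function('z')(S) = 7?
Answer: Rational(-7, 50092152) ≈ -1.3974e-7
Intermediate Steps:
Function('H')(h, G) = Add(-2, Mul(Rational(1, 2), Pow(G, -1), Add(-2071, h))) (Function('H')(h, G) = Add(-2, Mul(Add(h, -2071), Pow(Add(G, G), -1))) = Add(-2, Mul(Add(-2071, h), Pow(Mul(2, G), -1))) = Add(-2, Mul(Add(-2071, h), Mul(Rational(1, 2), Pow(G, -1)))) = Add(-2, Mul(Rational(1, 2), Pow(G, -1), Add(-2071, h))))
Pow(Add(Function('H')(2523, Function('z')(-3)), -7156052), -1) = Pow(Add(Mul(Rational(1, 2), Pow(7, -1), Add(-2071, 2523, Mul(-4, 7))), -7156052), -1) = Pow(Add(Mul(Rational(1, 2), Rational(1, 7), Add(-2071, 2523, -28)), -7156052), -1) = Pow(Add(Mul(Rational(1, 2), Rational(1, 7), 424), -7156052), -1) = Pow(Add(Rational(212, 7), -7156052), -1) = Pow(Rational(-50092152, 7), -1) = Rational(-7, 50092152)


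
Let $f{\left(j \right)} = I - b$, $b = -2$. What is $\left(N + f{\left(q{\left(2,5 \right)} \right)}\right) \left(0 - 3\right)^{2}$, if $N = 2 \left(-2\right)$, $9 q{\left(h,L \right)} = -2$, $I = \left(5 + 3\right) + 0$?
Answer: $54$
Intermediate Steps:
$I = 8$ ($I = 8 + 0 = 8$)
$q{\left(h,L \right)} = - \frac{2}{9}$ ($q{\left(h,L \right)} = \frac{1}{9} \left(-2\right) = - \frac{2}{9}$)
$f{\left(j \right)} = 10$ ($f{\left(j \right)} = 8 - -2 = 8 + 2 = 10$)
$N = -4$
$\left(N + f{\left(q{\left(2,5 \right)} \right)}\right) \left(0 - 3\right)^{2} = \left(-4 + 10\right) \left(0 - 3\right)^{2} = 6 \left(-3\right)^{2} = 6 \cdot 9 = 54$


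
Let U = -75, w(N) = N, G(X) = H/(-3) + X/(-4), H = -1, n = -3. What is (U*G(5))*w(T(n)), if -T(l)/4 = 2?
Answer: -550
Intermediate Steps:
T(l) = -8 (T(l) = -4*2 = -8)
G(X) = ⅓ - X/4 (G(X) = -1/(-3) + X/(-4) = -1*(-⅓) + X*(-¼) = ⅓ - X/4)
(U*G(5))*w(T(n)) = -75*(⅓ - ¼*5)*(-8) = -75*(⅓ - 5/4)*(-8) = -75*(-11/12)*(-8) = (275/4)*(-8) = -550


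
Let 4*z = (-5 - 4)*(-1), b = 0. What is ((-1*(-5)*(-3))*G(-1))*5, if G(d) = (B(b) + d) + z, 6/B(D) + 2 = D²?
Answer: 525/4 ≈ 131.25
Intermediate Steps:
z = 9/4 (z = ((-5 - 4)*(-1))/4 = (-9*(-1))/4 = (¼)*9 = 9/4 ≈ 2.2500)
B(D) = 6/(-2 + D²)
G(d) = -¾ + d (G(d) = (6/(-2 + 0²) + d) + 9/4 = (6/(-2 + 0) + d) + 9/4 = (6/(-2) + d) + 9/4 = (6*(-½) + d) + 9/4 = (-3 + d) + 9/4 = -¾ + d)
((-1*(-5)*(-3))*G(-1))*5 = ((-1*(-5)*(-3))*(-¾ - 1))*5 = ((5*(-3))*(-7/4))*5 = -15*(-7/4)*5 = (105/4)*5 = 525/4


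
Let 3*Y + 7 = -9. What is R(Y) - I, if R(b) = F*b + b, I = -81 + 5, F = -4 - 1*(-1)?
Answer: 260/3 ≈ 86.667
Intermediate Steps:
Y = -16/3 (Y = -7/3 + (⅓)*(-9) = -7/3 - 3 = -16/3 ≈ -5.3333)
F = -3 (F = -4 + 1 = -3)
I = -76
R(b) = -2*b (R(b) = -3*b + b = -2*b)
R(Y) - I = -2*(-16/3) - 1*(-76) = 32/3 + 76 = 260/3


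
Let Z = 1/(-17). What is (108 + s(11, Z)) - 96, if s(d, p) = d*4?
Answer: 56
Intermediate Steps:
Z = -1/17 ≈ -0.058824
s(d, p) = 4*d
(108 + s(11, Z)) - 96 = (108 + 4*11) - 96 = (108 + 44) - 96 = 152 - 96 = 56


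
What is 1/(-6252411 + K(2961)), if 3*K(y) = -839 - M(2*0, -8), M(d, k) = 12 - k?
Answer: -3/18758092 ≈ -1.5993e-7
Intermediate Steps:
K(y) = -859/3 (K(y) = (-839 - (12 - 1*(-8)))/3 = (-839 - (12 + 8))/3 = (-839 - 1*20)/3 = (-839 - 20)/3 = (⅓)*(-859) = -859/3)
1/(-6252411 + K(2961)) = 1/(-6252411 - 859/3) = 1/(-18758092/3) = -3/18758092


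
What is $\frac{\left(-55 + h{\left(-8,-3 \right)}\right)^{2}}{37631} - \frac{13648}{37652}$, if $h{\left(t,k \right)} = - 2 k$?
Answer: $- \frac{105796359}{354220603} \approx -0.29867$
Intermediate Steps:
$\frac{\left(-55 + h{\left(-8,-3 \right)}\right)^{2}}{37631} - \frac{13648}{37652} = \frac{\left(-55 - -6\right)^{2}}{37631} - \frac{13648}{37652} = \left(-55 + 6\right)^{2} \cdot \frac{1}{37631} - \frac{3412}{9413} = \left(-49\right)^{2} \cdot \frac{1}{37631} - \frac{3412}{9413} = 2401 \cdot \frac{1}{37631} - \frac{3412}{9413} = \frac{2401}{37631} - \frac{3412}{9413} = - \frac{105796359}{354220603}$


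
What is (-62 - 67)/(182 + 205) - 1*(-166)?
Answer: 497/3 ≈ 165.67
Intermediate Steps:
(-62 - 67)/(182 + 205) - 1*(-166) = -129/387 + 166 = -129*1/387 + 166 = -⅓ + 166 = 497/3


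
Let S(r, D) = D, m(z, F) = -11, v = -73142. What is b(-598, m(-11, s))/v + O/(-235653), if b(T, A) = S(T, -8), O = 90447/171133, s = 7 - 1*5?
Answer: 52668094053/491611821777593 ≈ 0.00010713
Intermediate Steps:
s = 2 (s = 7 - 5 = 2)
O = 90447/171133 (O = 90447*(1/171133) = 90447/171133 ≈ 0.52852)
b(T, A) = -8
b(-598, m(-11, s))/v + O/(-235653) = -8/(-73142) + (90447/171133)/(-235653) = -8*(-1/73142) + (90447/171133)*(-1/235653) = 4/36571 - 30149/13442668283 = 52668094053/491611821777593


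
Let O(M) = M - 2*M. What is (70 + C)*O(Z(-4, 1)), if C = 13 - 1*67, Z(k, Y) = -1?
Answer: 16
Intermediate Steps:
C = -54 (C = 13 - 67 = -54)
O(M) = -M
(70 + C)*O(Z(-4, 1)) = (70 - 54)*(-1*(-1)) = 16*1 = 16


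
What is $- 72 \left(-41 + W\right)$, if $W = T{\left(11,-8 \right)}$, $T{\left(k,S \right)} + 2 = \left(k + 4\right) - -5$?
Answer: $1656$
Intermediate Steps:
$T{\left(k,S \right)} = 7 + k$ ($T{\left(k,S \right)} = -2 + \left(\left(k + 4\right) - -5\right) = -2 + \left(\left(4 + k\right) + 5\right) = -2 + \left(9 + k\right) = 7 + k$)
$W = 18$ ($W = 7 + 11 = 18$)
$- 72 \left(-41 + W\right) = - 72 \left(-41 + 18\right) = \left(-72\right) \left(-23\right) = 1656$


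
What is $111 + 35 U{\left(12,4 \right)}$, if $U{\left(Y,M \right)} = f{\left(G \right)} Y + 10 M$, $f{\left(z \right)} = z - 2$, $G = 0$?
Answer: $671$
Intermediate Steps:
$f{\left(z \right)} = -2 + z$ ($f{\left(z \right)} = z - 2 = -2 + z$)
$U{\left(Y,M \right)} = - 2 Y + 10 M$ ($U{\left(Y,M \right)} = \left(-2 + 0\right) Y + 10 M = - 2 Y + 10 M$)
$111 + 35 U{\left(12,4 \right)} = 111 + 35 \left(\left(-2\right) 12 + 10 \cdot 4\right) = 111 + 35 \left(-24 + 40\right) = 111 + 35 \cdot 16 = 111 + 560 = 671$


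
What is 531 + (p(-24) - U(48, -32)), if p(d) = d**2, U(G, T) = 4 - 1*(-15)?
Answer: 1088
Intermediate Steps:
U(G, T) = 19 (U(G, T) = 4 + 15 = 19)
531 + (p(-24) - U(48, -32)) = 531 + ((-24)**2 - 1*19) = 531 + (576 - 19) = 531 + 557 = 1088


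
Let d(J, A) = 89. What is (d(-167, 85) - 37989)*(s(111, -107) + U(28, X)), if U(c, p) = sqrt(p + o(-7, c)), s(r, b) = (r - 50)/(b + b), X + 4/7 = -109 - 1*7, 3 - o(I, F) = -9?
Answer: 1155950/107 - 75800*I*sqrt(1281)/7 ≈ 10803.0 - 3.8757e+5*I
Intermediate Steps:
o(I, F) = 12 (o(I, F) = 3 - 1*(-9) = 3 + 9 = 12)
X = -816/7 (X = -4/7 + (-109 - 1*7) = -4/7 + (-109 - 7) = -4/7 - 116 = -816/7 ≈ -116.57)
s(r, b) = (-50 + r)/(2*b) (s(r, b) = (-50 + r)/((2*b)) = (-50 + r)*(1/(2*b)) = (-50 + r)/(2*b))
U(c, p) = sqrt(12 + p) (U(c, p) = sqrt(p + 12) = sqrt(12 + p))
(d(-167, 85) - 37989)*(s(111, -107) + U(28, X)) = (89 - 37989)*((1/2)*(-50 + 111)/(-107) + sqrt(12 - 816/7)) = -37900*((1/2)*(-1/107)*61 + sqrt(-732/7)) = -37900*(-61/214 + 2*I*sqrt(1281)/7) = 1155950/107 - 75800*I*sqrt(1281)/7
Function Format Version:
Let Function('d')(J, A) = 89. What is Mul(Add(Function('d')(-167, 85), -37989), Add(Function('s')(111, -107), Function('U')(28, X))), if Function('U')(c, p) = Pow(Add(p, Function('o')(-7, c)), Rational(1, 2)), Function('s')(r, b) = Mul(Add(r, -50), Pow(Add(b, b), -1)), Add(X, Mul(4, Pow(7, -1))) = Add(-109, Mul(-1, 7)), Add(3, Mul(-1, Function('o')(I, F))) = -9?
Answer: Add(Rational(1155950, 107), Mul(Rational(-75800, 7), I, Pow(1281, Rational(1, 2)))) ≈ Add(10803., Mul(-3.8757e+5, I))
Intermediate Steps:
Function('o')(I, F) = 12 (Function('o')(I, F) = Add(3, Mul(-1, -9)) = Add(3, 9) = 12)
X = Rational(-816, 7) (X = Add(Rational(-4, 7), Add(-109, Mul(-1, 7))) = Add(Rational(-4, 7), Add(-109, -7)) = Add(Rational(-4, 7), -116) = Rational(-816, 7) ≈ -116.57)
Function('s')(r, b) = Mul(Rational(1, 2), Pow(b, -1), Add(-50, r)) (Function('s')(r, b) = Mul(Add(-50, r), Pow(Mul(2, b), -1)) = Mul(Add(-50, r), Mul(Rational(1, 2), Pow(b, -1))) = Mul(Rational(1, 2), Pow(b, -1), Add(-50, r)))
Function('U')(c, p) = Pow(Add(12, p), Rational(1, 2)) (Function('U')(c, p) = Pow(Add(p, 12), Rational(1, 2)) = Pow(Add(12, p), Rational(1, 2)))
Mul(Add(Function('d')(-167, 85), -37989), Add(Function('s')(111, -107), Function('U')(28, X))) = Mul(Add(89, -37989), Add(Mul(Rational(1, 2), Pow(-107, -1), Add(-50, 111)), Pow(Add(12, Rational(-816, 7)), Rational(1, 2)))) = Mul(-37900, Add(Mul(Rational(1, 2), Rational(-1, 107), 61), Pow(Rational(-732, 7), Rational(1, 2)))) = Mul(-37900, Add(Rational(-61, 214), Mul(Rational(2, 7), I, Pow(1281, Rational(1, 2))))) = Add(Rational(1155950, 107), Mul(Rational(-75800, 7), I, Pow(1281, Rational(1, 2))))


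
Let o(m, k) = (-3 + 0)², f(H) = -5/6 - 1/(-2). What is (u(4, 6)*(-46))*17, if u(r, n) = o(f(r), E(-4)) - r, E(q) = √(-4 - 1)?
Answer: -3910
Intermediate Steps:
f(H) = -⅓ (f(H) = -5*⅙ - 1*(-½) = -⅚ + ½ = -⅓)
E(q) = I*√5 (E(q) = √(-5) = I*√5)
o(m, k) = 9 (o(m, k) = (-3)² = 9)
u(r, n) = 9 - r
(u(4, 6)*(-46))*17 = ((9 - 1*4)*(-46))*17 = ((9 - 4)*(-46))*17 = (5*(-46))*17 = -230*17 = -3910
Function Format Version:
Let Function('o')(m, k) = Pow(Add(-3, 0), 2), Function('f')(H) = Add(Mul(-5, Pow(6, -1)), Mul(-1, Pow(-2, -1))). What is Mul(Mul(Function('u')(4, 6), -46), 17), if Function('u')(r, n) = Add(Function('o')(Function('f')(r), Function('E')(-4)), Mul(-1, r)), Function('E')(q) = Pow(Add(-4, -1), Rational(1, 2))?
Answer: -3910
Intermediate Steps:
Function('f')(H) = Rational(-1, 3) (Function('f')(H) = Add(Mul(-5, Rational(1, 6)), Mul(-1, Rational(-1, 2))) = Add(Rational(-5, 6), Rational(1, 2)) = Rational(-1, 3))
Function('E')(q) = Mul(I, Pow(5, Rational(1, 2))) (Function('E')(q) = Pow(-5, Rational(1, 2)) = Mul(I, Pow(5, Rational(1, 2))))
Function('o')(m, k) = 9 (Function('o')(m, k) = Pow(-3, 2) = 9)
Function('u')(r, n) = Add(9, Mul(-1, r))
Mul(Mul(Function('u')(4, 6), -46), 17) = Mul(Mul(Add(9, Mul(-1, 4)), -46), 17) = Mul(Mul(Add(9, -4), -46), 17) = Mul(Mul(5, -46), 17) = Mul(-230, 17) = -3910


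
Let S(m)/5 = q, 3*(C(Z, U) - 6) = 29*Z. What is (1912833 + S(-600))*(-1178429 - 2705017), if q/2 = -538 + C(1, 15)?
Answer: -7408099129578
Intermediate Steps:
C(Z, U) = 6 + 29*Z/3 (C(Z, U) = 6 + (29*Z)/3 = 6 + 29*Z/3)
q = -3134/3 (q = 2*(-538 + (6 + (29/3)*1)) = 2*(-538 + (6 + 29/3)) = 2*(-538 + 47/3) = 2*(-1567/3) = -3134/3 ≈ -1044.7)
S(m) = -15670/3 (S(m) = 5*(-3134/3) = -15670/3)
(1912833 + S(-600))*(-1178429 - 2705017) = (1912833 - 15670/3)*(-1178429 - 2705017) = (5722829/3)*(-3883446) = -7408099129578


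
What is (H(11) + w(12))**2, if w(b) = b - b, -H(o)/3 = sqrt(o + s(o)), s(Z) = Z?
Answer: 198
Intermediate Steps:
H(o) = -3*sqrt(2)*sqrt(o) (H(o) = -3*sqrt(o + o) = -3*sqrt(2)*sqrt(o))
w(b) = 0
(H(11) + w(12))**2 = (-3*sqrt(2)*sqrt(11) + 0)**2 = (-3*sqrt(22) + 0)**2 = (-3*sqrt(22))**2 = 198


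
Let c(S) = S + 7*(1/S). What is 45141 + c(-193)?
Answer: 8674957/193 ≈ 44948.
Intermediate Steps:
c(S) = S + 7/S
45141 + c(-193) = 45141 + (-193 + 7/(-193)) = 45141 + (-193 + 7*(-1/193)) = 45141 + (-193 - 7/193) = 45141 - 37256/193 = 8674957/193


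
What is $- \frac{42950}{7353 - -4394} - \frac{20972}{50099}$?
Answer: $- \frac{20152186}{4945487} \approx -4.0749$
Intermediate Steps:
$- \frac{42950}{7353 - -4394} - \frac{20972}{50099} = - \frac{42950}{7353 + 4394} - \frac{2996}{7157} = - \frac{42950}{11747} - \frac{2996}{7157} = - \frac{20152186}{4945487}$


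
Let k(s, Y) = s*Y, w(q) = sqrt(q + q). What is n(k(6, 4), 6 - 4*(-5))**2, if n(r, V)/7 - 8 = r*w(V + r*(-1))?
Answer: 153664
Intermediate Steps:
w(q) = sqrt(2)*sqrt(q) (w(q) = sqrt(2*q) = sqrt(2)*sqrt(q))
k(s, Y) = Y*s
n(r, V) = 56 + 7*r*sqrt(2)*sqrt(V - r) (n(r, V) = 56 + 7*(r*(sqrt(2)*sqrt(V + r*(-1)))) = 56 + 7*(r*(sqrt(2)*sqrt(V - r))) = 56 + 7*(r*sqrt(2)*sqrt(V - r)) = 56 + 7*r*sqrt(2)*sqrt(V - r))
n(k(6, 4), 6 - 4*(-5))**2 = (56 + 7*(4*6)*sqrt(-8*6 + 2*(6 - 4*(-5))))**2 = (56 + 7*24*sqrt(-2*24 + 2*(6 - 1*(-20))))**2 = (56 + 7*24*sqrt(-48 + 2*(6 + 20)))**2 = (56 + 7*24*sqrt(-48 + 2*26))**2 = (56 + 7*24*sqrt(-48 + 52))**2 = (56 + 7*24*sqrt(4))**2 = (56 + 7*24*2)**2 = (56 + 336)**2 = 392**2 = 153664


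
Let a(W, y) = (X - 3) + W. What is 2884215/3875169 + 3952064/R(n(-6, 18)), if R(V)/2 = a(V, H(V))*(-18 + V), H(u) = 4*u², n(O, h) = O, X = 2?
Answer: 319080937397/27126183 ≈ 11763.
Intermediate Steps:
a(W, y) = -1 + W (a(W, y) = (2 - 3) + W = -1 + W)
R(V) = 2*(-1 + V)*(-18 + V) (R(V) = 2*((-1 + V)*(-18 + V)) = 2*(-1 + V)*(-18 + V))
2884215/3875169 + 3952064/R(n(-6, 18)) = 2884215/3875169 + 3952064/((2*(-1 - 6)*(-18 - 6))) = 2884215*(1/3875169) + 3952064/((2*(-7)*(-24))) = 961405/1291723 + 3952064/336 = 961405/1291723 + 3952064*(1/336) = 961405/1291723 + 247004/21 = 319080937397/27126183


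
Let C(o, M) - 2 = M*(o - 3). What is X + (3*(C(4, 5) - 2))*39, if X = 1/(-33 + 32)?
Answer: 584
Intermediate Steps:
C(o, M) = 2 + M*(-3 + o) (C(o, M) = 2 + M*(o - 3) = 2 + M*(-3 + o))
X = -1 (X = 1/(-1) = -1)
X + (3*(C(4, 5) - 2))*39 = -1 + (3*((2 - 3*5 + 5*4) - 2))*39 = -1 + (3*((2 - 15 + 20) - 2))*39 = -1 + (3*(7 - 2))*39 = -1 + (3*5)*39 = -1 + 15*39 = -1 + 585 = 584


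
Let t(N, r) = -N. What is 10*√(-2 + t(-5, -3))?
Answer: 10*√3 ≈ 17.320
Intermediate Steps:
10*√(-2 + t(-5, -3)) = 10*√(-2 - 1*(-5)) = 10*√(-2 + 5) = 10*√3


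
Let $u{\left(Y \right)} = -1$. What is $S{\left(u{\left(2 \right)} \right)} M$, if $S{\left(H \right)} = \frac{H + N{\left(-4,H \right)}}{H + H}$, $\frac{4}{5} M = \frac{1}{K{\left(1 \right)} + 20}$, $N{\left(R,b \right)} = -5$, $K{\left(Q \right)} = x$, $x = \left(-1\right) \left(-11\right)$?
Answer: $\frac{15}{124} \approx 0.12097$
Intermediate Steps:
$x = 11$
$K{\left(Q \right)} = 11$
$M = \frac{5}{124}$ ($M = \frac{5}{4 \left(11 + 20\right)} = \frac{5}{4 \cdot 31} = \frac{5}{4} \cdot \frac{1}{31} = \frac{5}{124} \approx 0.040323$)
$S{\left(H \right)} = \frac{-5 + H}{2 H}$ ($S{\left(H \right)} = \frac{H - 5}{H + H} = \frac{-5 + H}{2 H}$)
$S{\left(u{\left(2 \right)} \right)} M = \frac{-5 - 1}{2 \left(-1\right)} \frac{5}{124} = \frac{1}{2} \left(-1\right) \left(-6\right) \frac{5}{124} = 3 \cdot \frac{5}{124} = \frac{15}{124}$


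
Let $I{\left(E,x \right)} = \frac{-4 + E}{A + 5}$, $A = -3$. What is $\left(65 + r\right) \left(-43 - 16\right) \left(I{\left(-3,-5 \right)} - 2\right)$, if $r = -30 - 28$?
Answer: $\frac{4543}{2} \approx 2271.5$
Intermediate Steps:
$I{\left(E,x \right)} = -2 + \frac{E}{2}$ ($I{\left(E,x \right)} = \frac{-4 + E}{-3 + 5} = \frac{-4 + E}{2} = \left(-4 + E\right) \frac{1}{2} = -2 + \frac{E}{2}$)
$r = -58$ ($r = -30 - 28 = -58$)
$\left(65 + r\right) \left(-43 - 16\right) \left(I{\left(-3,-5 \right)} - 2\right) = \left(65 - 58\right) \left(-43 - 16\right) \left(\left(-2 + \frac{1}{2} \left(-3\right)\right) - 2\right) = 7 \left(-59\right) \left(\left(-2 - \frac{3}{2}\right) - 2\right) = - 413 \left(- \frac{7}{2} - 2\right) = \left(-413\right) \left(- \frac{11}{2}\right) = \frac{4543}{2}$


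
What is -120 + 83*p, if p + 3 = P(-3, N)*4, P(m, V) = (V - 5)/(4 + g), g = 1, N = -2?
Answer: -4169/5 ≈ -833.80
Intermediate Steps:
P(m, V) = -1 + V/5 (P(m, V) = (V - 5)/(4 + 1) = (-5 + V)/5 = (-5 + V)*(⅕) = -1 + V/5)
p = -43/5 (p = -3 + (-1 + (⅕)*(-2))*4 = -3 + (-1 - ⅖)*4 = -3 - 7/5*4 = -3 - 28/5 = -43/5 ≈ -8.6000)
-120 + 83*p = -120 + 83*(-43/5) = -120 - 3569/5 = -4169/5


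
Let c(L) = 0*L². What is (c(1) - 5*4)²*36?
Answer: 14400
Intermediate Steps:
c(L) = 0
(c(1) - 5*4)²*36 = (0 - 5*4)²*36 = (0 - 20)²*36 = (-20)²*36 = 400*36 = 14400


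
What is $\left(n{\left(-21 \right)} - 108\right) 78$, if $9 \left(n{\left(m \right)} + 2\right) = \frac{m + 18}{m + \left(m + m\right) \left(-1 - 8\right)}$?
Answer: $- \frac{3063086}{357} \approx -8580.1$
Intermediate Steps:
$n{\left(m \right)} = -2 - \frac{18 + m}{153 m}$ ($n{\left(m \right)} = -2 + \frac{\left(m + 18\right) \frac{1}{m + \left(m + m\right) \left(-1 - 8\right)}}{9} = -2 + \frac{\left(18 + m\right) \frac{1}{m + 2 m \left(-9\right)}}{9} = -2 + \frac{\left(18 + m\right) \frac{1}{m - 18 m}}{9} = -2 + \frac{\left(18 + m\right) \frac{1}{\left(-17\right) m}}{9} = -2 + \frac{\left(18 + m\right) \left(- \frac{1}{17 m}\right)}{9} = -2 + \frac{\left(- \frac{1}{17}\right) \frac{1}{m} \left(18 + m\right)}{9} = -2 - \frac{18 + m}{153 m}$)
$\left(n{\left(-21 \right)} - 108\right) 78 = \left(\frac{-18 - -6447}{153 \left(-21\right)} - 108\right) 78 = \left(\frac{1}{153} \left(- \frac{1}{21}\right) \left(-18 + 6447\right) - 108\right) 78 = \left(\frac{1}{153} \left(- \frac{1}{21}\right) 6429 - 108\right) 78 = \left(- \frac{2143}{1071} - 108\right) 78 = \left(- \frac{117811}{1071}\right) 78 = - \frac{3063086}{357}$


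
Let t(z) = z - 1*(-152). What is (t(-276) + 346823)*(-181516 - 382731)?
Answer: -195623870653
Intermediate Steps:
t(z) = 152 + z (t(z) = z + 152 = 152 + z)
(t(-276) + 346823)*(-181516 - 382731) = ((152 - 276) + 346823)*(-181516 - 382731) = (-124 + 346823)*(-564247) = 346699*(-564247) = -195623870653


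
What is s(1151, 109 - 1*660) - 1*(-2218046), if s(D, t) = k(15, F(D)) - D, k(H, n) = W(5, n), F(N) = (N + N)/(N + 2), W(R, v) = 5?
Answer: 2216900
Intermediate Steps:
F(N) = 2*N/(2 + N) (F(N) = (2*N)/(2 + N) = 2*N/(2 + N))
k(H, n) = 5
s(D, t) = 5 - D
s(1151, 109 - 1*660) - 1*(-2218046) = (5 - 1*1151) - 1*(-2218046) = (5 - 1151) + 2218046 = -1146 + 2218046 = 2216900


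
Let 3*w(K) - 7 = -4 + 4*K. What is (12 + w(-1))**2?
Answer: 1225/9 ≈ 136.11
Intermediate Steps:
w(K) = 1 + 4*K/3 (w(K) = 7/3 + (-4 + 4*K)/3 = 7/3 + (-4/3 + 4*K/3) = 1 + 4*K/3)
(12 + w(-1))**2 = (12 + (1 + (4/3)*(-1)))**2 = (12 + (1 - 4/3))**2 = (12 - 1/3)**2 = (35/3)**2 = 1225/9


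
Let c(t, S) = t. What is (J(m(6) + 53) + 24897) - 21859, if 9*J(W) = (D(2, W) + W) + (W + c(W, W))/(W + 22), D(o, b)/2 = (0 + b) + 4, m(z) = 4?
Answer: 2174273/711 ≈ 3058.1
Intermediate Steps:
D(o, b) = 8 + 2*b (D(o, b) = 2*((0 + b) + 4) = 2*(b + 4) = 2*(4 + b) = 8 + 2*b)
J(W) = 8/9 + W/3 + 2*W/(9*(22 + W)) (J(W) = (((8 + 2*W) + W) + (W + W)/(W + 22))/9 = ((8 + 3*W) + (2*W)/(22 + W))/9 = ((8 + 3*W) + 2*W/(22 + W))/9 = (8 + 3*W + 2*W/(22 + W))/9 = 8/9 + W/3 + 2*W/(9*(22 + W)))
(J(m(6) + 53) + 24897) - 21859 = ((176 + 3*(4 + 53)**2 + 76*(4 + 53))/(9*(22 + (4 + 53))) + 24897) - 21859 = ((176 + 3*57**2 + 76*57)/(9*(22 + 57)) + 24897) - 21859 = ((1/9)*(176 + 3*3249 + 4332)/79 + 24897) - 21859 = ((1/9)*(1/79)*(176 + 9747 + 4332) + 24897) - 21859 = ((1/9)*(1/79)*14255 + 24897) - 21859 = (14255/711 + 24897) - 21859 = 17716022/711 - 21859 = 2174273/711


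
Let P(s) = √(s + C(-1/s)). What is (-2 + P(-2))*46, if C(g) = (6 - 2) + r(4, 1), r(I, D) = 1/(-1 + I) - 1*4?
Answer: -92 + 46*I*√15/3 ≈ -92.0 + 59.386*I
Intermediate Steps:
r(I, D) = -4 + 1/(-1 + I) (r(I, D) = 1/(-1 + I) - 4 = -4 + 1/(-1 + I))
C(g) = ⅓ (C(g) = (6 - 2) + (5 - 4*4)/(-1 + 4) = 4 + (5 - 16)/3 = 4 + (⅓)*(-11) = 4 - 11/3 = ⅓)
P(s) = √(⅓ + s) (P(s) = √(s + ⅓) = √(⅓ + s))
(-2 + P(-2))*46 = (-2 + √(3 + 9*(-2))/3)*46 = (-2 + √(3 - 18)/3)*46 = (-2 + √(-15)/3)*46 = (-2 + (I*√15)/3)*46 = (-2 + I*√15/3)*46 = -92 + 46*I*√15/3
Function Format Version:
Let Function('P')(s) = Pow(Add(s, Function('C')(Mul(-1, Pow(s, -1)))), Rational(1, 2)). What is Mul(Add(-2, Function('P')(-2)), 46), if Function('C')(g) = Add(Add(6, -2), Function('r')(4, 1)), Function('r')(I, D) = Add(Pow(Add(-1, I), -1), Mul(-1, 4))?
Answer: Add(-92, Mul(Rational(46, 3), I, Pow(15, Rational(1, 2)))) ≈ Add(-92.000, Mul(59.386, I))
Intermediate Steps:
Function('r')(I, D) = Add(-4, Pow(Add(-1, I), -1)) (Function('r')(I, D) = Add(Pow(Add(-1, I), -1), -4) = Add(-4, Pow(Add(-1, I), -1)))
Function('C')(g) = Rational(1, 3) (Function('C')(g) = Add(Add(6, -2), Mul(Pow(Add(-1, 4), -1), Add(5, Mul(-4, 4)))) = Add(4, Mul(Pow(3, -1), Add(5, -16))) = Add(4, Mul(Rational(1, 3), -11)) = Add(4, Rational(-11, 3)) = Rational(1, 3))
Function('P')(s) = Pow(Add(Rational(1, 3), s), Rational(1, 2)) (Function('P')(s) = Pow(Add(s, Rational(1, 3)), Rational(1, 2)) = Pow(Add(Rational(1, 3), s), Rational(1, 2)))
Mul(Add(-2, Function('P')(-2)), 46) = Mul(Add(-2, Mul(Rational(1, 3), Pow(Add(3, Mul(9, -2)), Rational(1, 2)))), 46) = Mul(Add(-2, Mul(Rational(1, 3), Pow(Add(3, -18), Rational(1, 2)))), 46) = Mul(Add(-2, Mul(Rational(1, 3), Pow(-15, Rational(1, 2)))), 46) = Mul(Add(-2, Mul(Rational(1, 3), Mul(I, Pow(15, Rational(1, 2))))), 46) = Mul(Add(-2, Mul(Rational(1, 3), I, Pow(15, Rational(1, 2)))), 46) = Add(-92, Mul(Rational(46, 3), I, Pow(15, Rational(1, 2))))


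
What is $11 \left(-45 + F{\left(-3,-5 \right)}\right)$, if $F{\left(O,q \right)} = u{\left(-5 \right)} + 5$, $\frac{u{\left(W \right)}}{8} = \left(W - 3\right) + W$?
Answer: $-1584$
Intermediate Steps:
$u{\left(W \right)} = -24 + 16 W$ ($u{\left(W \right)} = 8 \left(\left(W - 3\right) + W\right) = 8 \left(\left(-3 + W\right) + W\right) = 8 \left(-3 + 2 W\right) = -24 + 16 W$)
$F{\left(O,q \right)} = -99$ ($F{\left(O,q \right)} = \left(-24 + 16 \left(-5\right)\right) + 5 = \left(-24 - 80\right) + 5 = -104 + 5 = -99$)
$11 \left(-45 + F{\left(-3,-5 \right)}\right) = 11 \left(-45 - 99\right) = 11 \left(-144\right) = -1584$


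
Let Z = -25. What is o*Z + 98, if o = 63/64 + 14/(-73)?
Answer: 365281/4672 ≈ 78.185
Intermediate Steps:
o = 3703/4672 (o = 63*(1/64) + 14*(-1/73) = 63/64 - 14/73 = 3703/4672 ≈ 0.79259)
o*Z + 98 = (3703/4672)*(-25) + 98 = -92575/4672 + 98 = 365281/4672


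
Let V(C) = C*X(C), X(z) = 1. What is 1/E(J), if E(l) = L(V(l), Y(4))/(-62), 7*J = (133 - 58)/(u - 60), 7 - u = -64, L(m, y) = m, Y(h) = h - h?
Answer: -4774/75 ≈ -63.653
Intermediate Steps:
Y(h) = 0
V(C) = C (V(C) = C*1 = C)
u = 71 (u = 7 - 1*(-64) = 7 + 64 = 71)
J = 75/77 (J = ((133 - 58)/(71 - 60))/7 = (75/11)/7 = (75*(1/11))/7 = (1/7)*(75/11) = 75/77 ≈ 0.97403)
E(l) = -l/62 (E(l) = l/(-62) = l*(-1/62) = -l/62)
1/E(J) = 1/(-1/62*75/77) = 1/(-75/4774) = -4774/75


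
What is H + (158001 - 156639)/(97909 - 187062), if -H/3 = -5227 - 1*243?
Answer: 1462999368/89153 ≈ 16410.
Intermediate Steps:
H = 16410 (H = -3*(-5227 - 1*243) = -3*(-5227 - 243) = -3*(-5470) = 16410)
H + (158001 - 156639)/(97909 - 187062) = 16410 + (158001 - 156639)/(97909 - 187062) = 16410 + 1362/(-89153) = 16410 + 1362*(-1/89153) = 16410 - 1362/89153 = 1462999368/89153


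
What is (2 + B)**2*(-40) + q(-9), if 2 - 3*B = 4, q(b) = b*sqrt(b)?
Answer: -640/9 - 27*I ≈ -71.111 - 27.0*I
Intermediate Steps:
q(b) = b**(3/2)
B = -2/3 (B = 2/3 - 1/3*4 = 2/3 - 4/3 = -2/3 ≈ -0.66667)
(2 + B)**2*(-40) + q(-9) = (2 - 2/3)**2*(-40) + (-9)**(3/2) = (4/3)**2*(-40) - 27*I = (16/9)*(-40) - 27*I = -640/9 - 27*I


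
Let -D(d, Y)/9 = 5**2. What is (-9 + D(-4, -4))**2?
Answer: 54756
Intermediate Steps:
D(d, Y) = -225 (D(d, Y) = -9*5**2 = -9*25 = -225)
(-9 + D(-4, -4))**2 = (-9 - 225)**2 = (-234)**2 = 54756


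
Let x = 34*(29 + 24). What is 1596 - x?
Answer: -206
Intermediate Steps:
x = 1802 (x = 34*53 = 1802)
1596 - x = 1596 - 1*1802 = 1596 - 1802 = -206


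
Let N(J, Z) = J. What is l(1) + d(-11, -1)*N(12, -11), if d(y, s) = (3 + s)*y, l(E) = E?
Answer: -263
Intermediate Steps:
d(y, s) = y*(3 + s)
l(1) + d(-11, -1)*N(12, -11) = 1 - 11*(3 - 1)*12 = 1 - 11*2*12 = 1 - 22*12 = 1 - 264 = -263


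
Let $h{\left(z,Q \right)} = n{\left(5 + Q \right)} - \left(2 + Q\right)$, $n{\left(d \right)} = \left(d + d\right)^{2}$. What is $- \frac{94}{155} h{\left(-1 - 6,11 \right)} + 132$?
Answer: $- \frac{74574}{155} \approx -481.12$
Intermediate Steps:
$n{\left(d \right)} = 4 d^{2}$ ($n{\left(d \right)} = \left(2 d\right)^{2} = 4 d^{2}$)
$h{\left(z,Q \right)} = -2 - Q + 4 \left(5 + Q\right)^{2}$ ($h{\left(z,Q \right)} = 4 \left(5 + Q\right)^{2} - \left(2 + Q\right) = -2 - Q + 4 \left(5 + Q\right)^{2}$)
$- \frac{94}{155} h{\left(-1 - 6,11 \right)} + 132 = - \frac{94}{155} \left(-2 - 11 + 4 \left(5 + 11\right)^{2}\right) + 132 = \left(-94\right) \frac{1}{155} \left(-2 - 11 + 4 \cdot 16^{2}\right) + 132 = - \frac{94 \left(-2 - 11 + 4 \cdot 256\right)}{155} + 132 = - \frac{94 \left(-2 - 11 + 1024\right)}{155} + 132 = \left(- \frac{94}{155}\right) 1011 + 132 = - \frac{95034}{155} + 132 = - \frac{74574}{155}$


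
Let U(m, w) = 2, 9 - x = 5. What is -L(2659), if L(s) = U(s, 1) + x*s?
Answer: -10638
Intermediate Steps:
x = 4 (x = 9 - 1*5 = 9 - 5 = 4)
L(s) = 2 + 4*s
-L(2659) = -(2 + 4*2659) = -(2 + 10636) = -1*10638 = -10638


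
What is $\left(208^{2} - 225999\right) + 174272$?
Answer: $-8463$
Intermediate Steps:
$\left(208^{2} - 225999\right) + 174272 = \left(43264 - 225999\right) + 174272 = -182735 + 174272 = -8463$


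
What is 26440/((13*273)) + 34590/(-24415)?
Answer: 104554538/17329767 ≈ 6.0332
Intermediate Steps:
26440/((13*273)) + 34590/(-24415) = 26440/3549 + 34590*(-1/24415) = 26440*(1/3549) - 6918/4883 = 26440/3549 - 6918/4883 = 104554538/17329767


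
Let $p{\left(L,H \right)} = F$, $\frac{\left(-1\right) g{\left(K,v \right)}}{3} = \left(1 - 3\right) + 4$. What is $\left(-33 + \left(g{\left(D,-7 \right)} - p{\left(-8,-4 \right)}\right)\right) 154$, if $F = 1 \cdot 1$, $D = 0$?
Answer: $-6160$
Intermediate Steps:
$g{\left(K,v \right)} = -6$ ($g{\left(K,v \right)} = - 3 \left(\left(1 - 3\right) + 4\right) = - 3 \left(-2 + 4\right) = \left(-3\right) 2 = -6$)
$F = 1$
$p{\left(L,H \right)} = 1$
$\left(-33 + \left(g{\left(D,-7 \right)} - p{\left(-8,-4 \right)}\right)\right) 154 = \left(-33 - 7\right) 154 = \left(-40\right) 154 = -6160$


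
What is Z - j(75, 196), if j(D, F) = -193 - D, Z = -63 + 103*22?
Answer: 2471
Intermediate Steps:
Z = 2203 (Z = -63 + 2266 = 2203)
Z - j(75, 196) = 2203 - (-193 - 1*75) = 2203 - (-193 - 75) = 2203 - 1*(-268) = 2203 + 268 = 2471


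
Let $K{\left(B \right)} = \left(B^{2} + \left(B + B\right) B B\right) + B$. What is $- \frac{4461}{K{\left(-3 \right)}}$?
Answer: $\frac{1487}{16} \approx 92.938$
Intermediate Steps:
$K{\left(B \right)} = B + B^{2} + 2 B^{3}$ ($K{\left(B \right)} = \left(B^{2} + 2 B B B\right) + B = \left(B^{2} + 2 B^{2} B\right) + B = \left(B^{2} + 2 B^{3}\right) + B = B + B^{2} + 2 B^{3}$)
$- \frac{4461}{K{\left(-3 \right)}} = - \frac{4461}{\left(-3\right) \left(1 - 3 + 2 \left(-3\right)^{2}\right)} = - \frac{4461}{\left(-3\right) \left(1 - 3 + 2 \cdot 9\right)} = - \frac{4461}{\left(-3\right) \left(1 - 3 + 18\right)} = - \frac{4461}{\left(-3\right) 16} = - \frac{4461}{-48} = \left(-4461\right) \left(- \frac{1}{48}\right) = \frac{1487}{16}$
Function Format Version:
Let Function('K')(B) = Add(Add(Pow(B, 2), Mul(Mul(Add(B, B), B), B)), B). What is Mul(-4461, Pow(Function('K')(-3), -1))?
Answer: Rational(1487, 16) ≈ 92.938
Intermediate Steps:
Function('K')(B) = Add(B, Pow(B, 2), Mul(2, Pow(B, 3))) (Function('K')(B) = Add(Add(Pow(B, 2), Mul(Mul(Mul(2, B), B), B)), B) = Add(Add(Pow(B, 2), Mul(Mul(2, Pow(B, 2)), B)), B) = Add(Add(Pow(B, 2), Mul(2, Pow(B, 3))), B) = Add(B, Pow(B, 2), Mul(2, Pow(B, 3))))
Mul(-4461, Pow(Function('K')(-3), -1)) = Mul(-4461, Pow(Mul(-3, Add(1, -3, Mul(2, Pow(-3, 2)))), -1)) = Mul(-4461, Pow(Mul(-3, Add(1, -3, Mul(2, 9))), -1)) = Mul(-4461, Pow(Mul(-3, Add(1, -3, 18)), -1)) = Mul(-4461, Pow(Mul(-3, 16), -1)) = Mul(-4461, Pow(-48, -1)) = Mul(-4461, Rational(-1, 48)) = Rational(1487, 16)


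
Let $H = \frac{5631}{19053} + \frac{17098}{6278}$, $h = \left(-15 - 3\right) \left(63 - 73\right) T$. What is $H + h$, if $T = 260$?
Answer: $\frac{12781576874}{273093} \approx 46803.0$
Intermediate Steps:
$h = 46800$ ($h = \left(-15 - 3\right) \left(63 - 73\right) 260 = \left(-15 - 3\right) \left(-10\right) 260 = \left(-18\right) \left(-10\right) 260 = 180 \cdot 260 = 46800$)
$H = \frac{824474}{273093}$ ($H = 5631 \cdot \frac{1}{19053} + 17098 \cdot \frac{1}{6278} = \frac{1877}{6351} + \frac{8549}{3139} = \frac{824474}{273093} \approx 3.019$)
$H + h = \frac{824474}{273093} + 46800 = \frac{12781576874}{273093}$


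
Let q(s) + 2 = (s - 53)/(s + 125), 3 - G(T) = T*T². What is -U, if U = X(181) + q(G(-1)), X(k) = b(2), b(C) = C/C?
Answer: 178/129 ≈ 1.3798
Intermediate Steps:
b(C) = 1
X(k) = 1
G(T) = 3 - T³ (G(T) = 3 - T*T² = 3 - T³)
q(s) = -2 + (-53 + s)/(125 + s) (q(s) = -2 + (s - 53)/(s + 125) = -2 + (-53 + s)/(125 + s))
U = -178/129 (U = 1 + (-303 - (3 - 1*(-1)³))/(125 + (3 - 1*(-1)³)) = 1 + (-303 - (3 - 1*(-1)))/(125 + (3 - 1*(-1))) = 1 + (-303 - (3 + 1))/(125 + (3 + 1)) = 1 + (-303 - 1*4)/(125 + 4) = 1 + (-303 - 4)/129 = 1 + (1/129)*(-307) = 1 - 307/129 = -178/129 ≈ -1.3798)
-U = -1*(-178/129) = 178/129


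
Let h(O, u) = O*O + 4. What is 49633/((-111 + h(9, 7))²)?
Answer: 49633/676 ≈ 73.422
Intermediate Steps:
h(O, u) = 4 + O² (h(O, u) = O² + 4 = 4 + O²)
49633/((-111 + h(9, 7))²) = 49633/((-111 + (4 + 9²))²) = 49633/((-111 + (4 + 81))²) = 49633/((-111 + 85)²) = 49633/((-26)²) = 49633/676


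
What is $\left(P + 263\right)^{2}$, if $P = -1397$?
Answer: $1285956$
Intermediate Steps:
$\left(P + 263\right)^{2} = \left(-1397 + 263\right)^{2} = \left(-1134\right)^{2} = 1285956$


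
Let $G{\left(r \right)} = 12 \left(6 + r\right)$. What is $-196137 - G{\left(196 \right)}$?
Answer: $-198561$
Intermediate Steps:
$G{\left(r \right)} = 72 + 12 r$
$-196137 - G{\left(196 \right)} = -196137 - \left(72 + 12 \cdot 196\right) = -196137 - \left(72 + 2352\right) = -196137 - 2424 = -198561$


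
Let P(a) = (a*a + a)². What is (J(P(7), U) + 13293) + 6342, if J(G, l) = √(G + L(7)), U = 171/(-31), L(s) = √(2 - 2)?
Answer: 19691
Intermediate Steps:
L(s) = 0 (L(s) = √0 = 0)
U = -171/31 (U = 171*(-1/31) = -171/31 ≈ -5.5161)
P(a) = (a + a²)² (P(a) = (a² + a)² = (a + a²)²)
J(G, l) = √G (J(G, l) = √(G + 0) = √G)
(J(P(7), U) + 13293) + 6342 = (√(7²*(1 + 7)²) + 13293) + 6342 = (√(49*8²) + 13293) + 6342 = (√(49*64) + 13293) + 6342 = (√3136 + 13293) + 6342 = (56 + 13293) + 6342 = 13349 + 6342 = 19691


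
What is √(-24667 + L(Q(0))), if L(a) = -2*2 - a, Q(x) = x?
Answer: I*√24671 ≈ 157.07*I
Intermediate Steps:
L(a) = -4 - a
√(-24667 + L(Q(0))) = √(-24667 + (-4 - 1*0)) = √(-24667 + (-4 + 0)) = √(-24667 - 4) = √(-24671) = I*√24671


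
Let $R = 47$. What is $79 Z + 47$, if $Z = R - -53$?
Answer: $7947$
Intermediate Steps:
$Z = 100$ ($Z = 47 - -53 = 47 + 53 = 100$)
$79 Z + 47 = 79 \cdot 100 + 47 = 7900 + 47 = 7947$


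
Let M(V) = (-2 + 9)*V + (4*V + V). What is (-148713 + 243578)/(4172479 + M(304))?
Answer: 94865/4176127 ≈ 0.022716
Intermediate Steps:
M(V) = 12*V (M(V) = 7*V + 5*V = 12*V)
(-148713 + 243578)/(4172479 + M(304)) = (-148713 + 243578)/(4172479 + 12*304) = 94865/(4172479 + 3648) = 94865/4176127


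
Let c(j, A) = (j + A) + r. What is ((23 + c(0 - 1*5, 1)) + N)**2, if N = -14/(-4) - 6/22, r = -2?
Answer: 198025/484 ≈ 409.14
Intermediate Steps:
c(j, A) = -2 + A + j (c(j, A) = (j + A) - 2 = (A + j) - 2 = -2 + A + j)
N = 71/22 (N = -14*(-1/4) - 6*1/22 = 7/2 - 3/11 = 71/22 ≈ 3.2273)
((23 + c(0 - 1*5, 1)) + N)**2 = ((23 + (-2 + 1 + (0 - 1*5))) + 71/22)**2 = ((23 + (-2 + 1 + (0 - 5))) + 71/22)**2 = ((23 + (-2 + 1 - 5)) + 71/22)**2 = ((23 - 6) + 71/22)**2 = (17 + 71/22)**2 = (445/22)**2 = 198025/484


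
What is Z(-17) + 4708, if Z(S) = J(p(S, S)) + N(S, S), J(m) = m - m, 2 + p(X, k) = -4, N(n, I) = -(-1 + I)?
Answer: 4726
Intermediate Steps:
N(n, I) = 1 - I
p(X, k) = -6 (p(X, k) = -2 - 4 = -6)
J(m) = 0
Z(S) = 1 - S (Z(S) = 0 + (1 - S) = 1 - S)
Z(-17) + 4708 = (1 - 1*(-17)) + 4708 = (1 + 17) + 4708 = 18 + 4708 = 4726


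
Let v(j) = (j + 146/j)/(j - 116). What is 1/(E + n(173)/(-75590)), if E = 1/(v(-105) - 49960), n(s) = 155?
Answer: -17526458089222/36289442689 ≈ -482.96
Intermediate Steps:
v(j) = (j + 146/j)/(-116 + j)
E = -23205/1159310629 (E = 1/((146 + (-105)²)/((-105)*(-116 - 105)) - 49960) = 1/(-1/105*(146 + 11025)/(-221) - 49960) = 1/(-1/105*(-1/221)*11171 - 49960) = 1/(11171/23205 - 49960) = 1/(-1159310629/23205) = -23205/1159310629 ≈ -2.0016e-5)
1/(E + n(173)/(-75590)) = 1/(-23205/1159310629 + 155/(-75590)) = 1/(-23205/1159310629 + 155*(-1/75590)) = 1/(-23205/1159310629 - 31/15118) = 1/(-36289442689/17526458089222) = -17526458089222/36289442689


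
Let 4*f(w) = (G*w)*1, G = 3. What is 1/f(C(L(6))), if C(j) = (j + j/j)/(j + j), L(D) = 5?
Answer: 20/9 ≈ 2.2222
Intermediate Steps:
C(j) = (1 + j)/(2*j) (C(j) = (j + 1)/((2*j)) = (1 + j)*(1/(2*j)) = (1 + j)/(2*j))
f(w) = 3*w/4 (f(w) = ((3*w)*1)/4 = (3*w)/4 = 3*w/4)
1/f(C(L(6))) = 1/(3*((½)*(1 + 5)/5)/4) = 1/(3*((½)*(⅕)*6)/4) = 1/((¾)*(⅗)) = 1/(9/20) = 20/9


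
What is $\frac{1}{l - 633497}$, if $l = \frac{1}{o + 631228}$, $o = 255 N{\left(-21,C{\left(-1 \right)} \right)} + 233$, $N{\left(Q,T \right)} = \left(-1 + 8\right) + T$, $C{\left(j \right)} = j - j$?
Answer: $- \frac{633246}{401159441261} \approx -1.5785 \cdot 10^{-6}$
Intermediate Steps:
$C{\left(j \right)} = 0$
$N{\left(Q,T \right)} = 7 + T$
$o = 2018$ ($o = 255 \left(7 + 0\right) + 233 = 255 \cdot 7 + 233 = 1785 + 233 = 2018$)
$l = \frac{1}{633246}$ ($l = \frac{1}{2018 + 631228} = \frac{1}{633246} \approx 1.5792 \cdot 10^{-6}$)
$\frac{1}{l - 633497} = \frac{1}{\frac{1}{633246} - 633497} = \frac{1}{- \frac{401159441261}{633246}} = - \frac{633246}{401159441261}$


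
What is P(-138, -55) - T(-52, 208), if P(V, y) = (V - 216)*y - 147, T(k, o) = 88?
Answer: 19235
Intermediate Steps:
P(V, y) = -147 + y*(-216 + V) (P(V, y) = (-216 + V)*y - 147 = y*(-216 + V) - 147 = -147 + y*(-216 + V))
P(-138, -55) - T(-52, 208) = (-147 - 216*(-55) - 138*(-55)) - 1*88 = (-147 + 11880 + 7590) - 88 = 19323 - 88 = 19235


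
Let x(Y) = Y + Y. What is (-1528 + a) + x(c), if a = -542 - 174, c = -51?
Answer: -2346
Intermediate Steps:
x(Y) = 2*Y
a = -716
(-1528 + a) + x(c) = (-1528 - 716) + 2*(-51) = -2244 - 102 = -2346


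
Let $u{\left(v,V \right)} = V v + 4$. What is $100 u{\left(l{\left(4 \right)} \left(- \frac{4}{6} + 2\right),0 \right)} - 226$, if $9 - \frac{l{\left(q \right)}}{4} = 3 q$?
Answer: $174$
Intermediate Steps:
$l{\left(q \right)} = 36 - 12 q$ ($l{\left(q \right)} = 36 - 4 \cdot 3 q = 36 - 12 q$)
$u{\left(v,V \right)} = 4 + V v$
$100 u{\left(l{\left(4 \right)} \left(- \frac{4}{6} + 2\right),0 \right)} - 226 = 100 \left(4 + 0 \left(36 - 48\right) \left(- \frac{4}{6} + 2\right)\right) - 226 = 100 \left(4 + 0 \left(36 - 48\right) \left(\left(-4\right) \frac{1}{6} + 2\right)\right) - 226 = 100 \left(4 + 0 \left(- 12 \left(- \frac{2}{3} + 2\right)\right)\right) - 226 = 100 \left(4 + 0 \left(\left(-12\right) \frac{4}{3}\right)\right) - 226 = 100 \left(4 + 0 \left(-16\right)\right) - 226 = 100 \left(4 + 0\right) - 226 = 100 \cdot 4 - 226 = 400 - 226 = 174$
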